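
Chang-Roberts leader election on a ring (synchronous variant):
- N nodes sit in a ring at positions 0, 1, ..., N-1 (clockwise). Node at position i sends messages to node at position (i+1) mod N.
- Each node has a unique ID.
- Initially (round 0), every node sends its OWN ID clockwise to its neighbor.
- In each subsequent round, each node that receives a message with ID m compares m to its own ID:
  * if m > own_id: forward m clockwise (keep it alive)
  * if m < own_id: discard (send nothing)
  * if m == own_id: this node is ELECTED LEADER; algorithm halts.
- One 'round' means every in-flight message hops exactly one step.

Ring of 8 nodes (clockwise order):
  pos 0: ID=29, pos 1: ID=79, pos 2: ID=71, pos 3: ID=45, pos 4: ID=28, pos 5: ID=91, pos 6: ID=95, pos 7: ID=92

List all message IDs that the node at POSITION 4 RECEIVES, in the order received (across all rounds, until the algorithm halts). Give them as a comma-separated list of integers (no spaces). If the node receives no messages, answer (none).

Round 1: pos1(id79) recv 29: drop; pos2(id71) recv 79: fwd; pos3(id45) recv 71: fwd; pos4(id28) recv 45: fwd; pos5(id91) recv 28: drop; pos6(id95) recv 91: drop; pos7(id92) recv 95: fwd; pos0(id29) recv 92: fwd
Round 2: pos3(id45) recv 79: fwd; pos4(id28) recv 71: fwd; pos5(id91) recv 45: drop; pos0(id29) recv 95: fwd; pos1(id79) recv 92: fwd
Round 3: pos4(id28) recv 79: fwd; pos5(id91) recv 71: drop; pos1(id79) recv 95: fwd; pos2(id71) recv 92: fwd
Round 4: pos5(id91) recv 79: drop; pos2(id71) recv 95: fwd; pos3(id45) recv 92: fwd
Round 5: pos3(id45) recv 95: fwd; pos4(id28) recv 92: fwd
Round 6: pos4(id28) recv 95: fwd; pos5(id91) recv 92: fwd
Round 7: pos5(id91) recv 95: fwd; pos6(id95) recv 92: drop
Round 8: pos6(id95) recv 95: ELECTED

Answer: 45,71,79,92,95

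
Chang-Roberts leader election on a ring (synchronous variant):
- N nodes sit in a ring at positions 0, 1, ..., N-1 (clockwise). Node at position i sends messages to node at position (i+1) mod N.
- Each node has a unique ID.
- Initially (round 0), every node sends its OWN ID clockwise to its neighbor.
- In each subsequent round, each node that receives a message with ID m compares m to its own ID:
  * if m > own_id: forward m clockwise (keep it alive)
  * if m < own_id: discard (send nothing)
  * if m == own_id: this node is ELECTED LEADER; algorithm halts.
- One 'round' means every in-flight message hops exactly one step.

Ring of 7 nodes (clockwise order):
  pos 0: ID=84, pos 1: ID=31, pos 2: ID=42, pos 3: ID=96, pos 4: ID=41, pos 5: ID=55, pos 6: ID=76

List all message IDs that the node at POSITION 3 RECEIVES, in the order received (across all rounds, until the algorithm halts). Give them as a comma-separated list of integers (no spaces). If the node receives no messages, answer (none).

Round 1: pos1(id31) recv 84: fwd; pos2(id42) recv 31: drop; pos3(id96) recv 42: drop; pos4(id41) recv 96: fwd; pos5(id55) recv 41: drop; pos6(id76) recv 55: drop; pos0(id84) recv 76: drop
Round 2: pos2(id42) recv 84: fwd; pos5(id55) recv 96: fwd
Round 3: pos3(id96) recv 84: drop; pos6(id76) recv 96: fwd
Round 4: pos0(id84) recv 96: fwd
Round 5: pos1(id31) recv 96: fwd
Round 6: pos2(id42) recv 96: fwd
Round 7: pos3(id96) recv 96: ELECTED

Answer: 42,84,96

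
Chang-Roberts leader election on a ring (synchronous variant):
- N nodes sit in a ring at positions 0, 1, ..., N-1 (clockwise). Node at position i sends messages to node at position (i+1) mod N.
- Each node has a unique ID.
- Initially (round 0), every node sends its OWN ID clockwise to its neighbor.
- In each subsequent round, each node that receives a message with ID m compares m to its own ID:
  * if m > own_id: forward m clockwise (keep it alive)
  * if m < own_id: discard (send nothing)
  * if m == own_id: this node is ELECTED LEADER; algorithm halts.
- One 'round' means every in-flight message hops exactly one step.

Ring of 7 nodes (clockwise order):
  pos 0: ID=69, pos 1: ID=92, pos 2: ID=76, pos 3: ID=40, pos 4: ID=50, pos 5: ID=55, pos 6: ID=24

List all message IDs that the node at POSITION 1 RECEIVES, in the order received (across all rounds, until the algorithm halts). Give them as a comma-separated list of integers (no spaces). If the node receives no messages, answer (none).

Round 1: pos1(id92) recv 69: drop; pos2(id76) recv 92: fwd; pos3(id40) recv 76: fwd; pos4(id50) recv 40: drop; pos5(id55) recv 50: drop; pos6(id24) recv 55: fwd; pos0(id69) recv 24: drop
Round 2: pos3(id40) recv 92: fwd; pos4(id50) recv 76: fwd; pos0(id69) recv 55: drop
Round 3: pos4(id50) recv 92: fwd; pos5(id55) recv 76: fwd
Round 4: pos5(id55) recv 92: fwd; pos6(id24) recv 76: fwd
Round 5: pos6(id24) recv 92: fwd; pos0(id69) recv 76: fwd
Round 6: pos0(id69) recv 92: fwd; pos1(id92) recv 76: drop
Round 7: pos1(id92) recv 92: ELECTED

Answer: 69,76,92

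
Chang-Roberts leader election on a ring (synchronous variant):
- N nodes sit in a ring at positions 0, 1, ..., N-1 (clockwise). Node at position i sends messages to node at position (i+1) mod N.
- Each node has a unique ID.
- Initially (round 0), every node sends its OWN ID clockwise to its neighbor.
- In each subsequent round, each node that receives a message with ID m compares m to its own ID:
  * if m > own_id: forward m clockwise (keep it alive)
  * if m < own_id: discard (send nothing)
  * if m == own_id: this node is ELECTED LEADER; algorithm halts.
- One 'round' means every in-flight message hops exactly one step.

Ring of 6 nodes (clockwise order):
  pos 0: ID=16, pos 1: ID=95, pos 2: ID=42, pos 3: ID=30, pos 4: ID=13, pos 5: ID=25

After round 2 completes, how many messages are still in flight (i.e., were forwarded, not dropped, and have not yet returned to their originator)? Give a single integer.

Answer: 3

Derivation:
Round 1: pos1(id95) recv 16: drop; pos2(id42) recv 95: fwd; pos3(id30) recv 42: fwd; pos4(id13) recv 30: fwd; pos5(id25) recv 13: drop; pos0(id16) recv 25: fwd
Round 2: pos3(id30) recv 95: fwd; pos4(id13) recv 42: fwd; pos5(id25) recv 30: fwd; pos1(id95) recv 25: drop
After round 2: 3 messages still in flight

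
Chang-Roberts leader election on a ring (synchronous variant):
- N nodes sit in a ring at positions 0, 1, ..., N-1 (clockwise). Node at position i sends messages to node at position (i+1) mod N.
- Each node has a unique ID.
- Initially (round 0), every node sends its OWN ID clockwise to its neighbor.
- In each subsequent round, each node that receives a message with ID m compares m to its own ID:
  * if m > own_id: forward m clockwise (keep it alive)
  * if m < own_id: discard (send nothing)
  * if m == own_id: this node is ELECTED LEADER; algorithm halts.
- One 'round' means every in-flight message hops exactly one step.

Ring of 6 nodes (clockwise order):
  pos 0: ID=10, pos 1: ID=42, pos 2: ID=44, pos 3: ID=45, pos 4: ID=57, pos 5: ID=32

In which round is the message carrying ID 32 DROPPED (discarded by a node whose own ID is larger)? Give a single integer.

Round 1: pos1(id42) recv 10: drop; pos2(id44) recv 42: drop; pos3(id45) recv 44: drop; pos4(id57) recv 45: drop; pos5(id32) recv 57: fwd; pos0(id10) recv 32: fwd
Round 2: pos0(id10) recv 57: fwd; pos1(id42) recv 32: drop
Round 3: pos1(id42) recv 57: fwd
Round 4: pos2(id44) recv 57: fwd
Round 5: pos3(id45) recv 57: fwd
Round 6: pos4(id57) recv 57: ELECTED
Message ID 32 originates at pos 5; dropped at pos 1 in round 2

Answer: 2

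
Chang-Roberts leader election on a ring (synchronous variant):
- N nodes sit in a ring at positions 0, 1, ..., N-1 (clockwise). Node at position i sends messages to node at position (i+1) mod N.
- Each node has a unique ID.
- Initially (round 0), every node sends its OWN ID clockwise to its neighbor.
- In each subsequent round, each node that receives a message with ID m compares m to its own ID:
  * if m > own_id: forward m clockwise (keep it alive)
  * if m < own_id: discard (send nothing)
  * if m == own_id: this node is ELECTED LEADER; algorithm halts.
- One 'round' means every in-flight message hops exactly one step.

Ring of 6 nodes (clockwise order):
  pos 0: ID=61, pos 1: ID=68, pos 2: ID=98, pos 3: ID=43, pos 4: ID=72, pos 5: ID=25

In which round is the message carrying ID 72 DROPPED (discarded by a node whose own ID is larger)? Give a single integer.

Answer: 4

Derivation:
Round 1: pos1(id68) recv 61: drop; pos2(id98) recv 68: drop; pos3(id43) recv 98: fwd; pos4(id72) recv 43: drop; pos5(id25) recv 72: fwd; pos0(id61) recv 25: drop
Round 2: pos4(id72) recv 98: fwd; pos0(id61) recv 72: fwd
Round 3: pos5(id25) recv 98: fwd; pos1(id68) recv 72: fwd
Round 4: pos0(id61) recv 98: fwd; pos2(id98) recv 72: drop
Round 5: pos1(id68) recv 98: fwd
Round 6: pos2(id98) recv 98: ELECTED
Message ID 72 originates at pos 4; dropped at pos 2 in round 4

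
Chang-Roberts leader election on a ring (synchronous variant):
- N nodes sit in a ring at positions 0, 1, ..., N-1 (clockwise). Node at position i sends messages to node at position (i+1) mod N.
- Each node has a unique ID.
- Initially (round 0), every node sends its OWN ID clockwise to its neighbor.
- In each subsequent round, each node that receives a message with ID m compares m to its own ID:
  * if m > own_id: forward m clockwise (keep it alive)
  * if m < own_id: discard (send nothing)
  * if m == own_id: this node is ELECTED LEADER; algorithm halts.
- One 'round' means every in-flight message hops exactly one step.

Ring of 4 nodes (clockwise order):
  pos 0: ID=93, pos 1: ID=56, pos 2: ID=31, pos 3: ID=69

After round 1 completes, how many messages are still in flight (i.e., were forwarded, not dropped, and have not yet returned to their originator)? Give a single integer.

Answer: 2

Derivation:
Round 1: pos1(id56) recv 93: fwd; pos2(id31) recv 56: fwd; pos3(id69) recv 31: drop; pos0(id93) recv 69: drop
After round 1: 2 messages still in flight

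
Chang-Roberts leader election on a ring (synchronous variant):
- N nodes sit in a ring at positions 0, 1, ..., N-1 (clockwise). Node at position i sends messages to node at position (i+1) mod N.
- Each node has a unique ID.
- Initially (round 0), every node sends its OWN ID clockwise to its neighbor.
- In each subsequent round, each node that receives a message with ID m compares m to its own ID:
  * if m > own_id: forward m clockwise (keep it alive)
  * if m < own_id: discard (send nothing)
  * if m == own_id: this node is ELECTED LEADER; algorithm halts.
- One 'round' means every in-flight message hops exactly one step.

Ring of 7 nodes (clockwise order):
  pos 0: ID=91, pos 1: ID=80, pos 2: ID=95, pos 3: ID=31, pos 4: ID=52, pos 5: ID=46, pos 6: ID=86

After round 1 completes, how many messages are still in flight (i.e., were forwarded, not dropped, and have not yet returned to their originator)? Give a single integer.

Round 1: pos1(id80) recv 91: fwd; pos2(id95) recv 80: drop; pos3(id31) recv 95: fwd; pos4(id52) recv 31: drop; pos5(id46) recv 52: fwd; pos6(id86) recv 46: drop; pos0(id91) recv 86: drop
After round 1: 3 messages still in flight

Answer: 3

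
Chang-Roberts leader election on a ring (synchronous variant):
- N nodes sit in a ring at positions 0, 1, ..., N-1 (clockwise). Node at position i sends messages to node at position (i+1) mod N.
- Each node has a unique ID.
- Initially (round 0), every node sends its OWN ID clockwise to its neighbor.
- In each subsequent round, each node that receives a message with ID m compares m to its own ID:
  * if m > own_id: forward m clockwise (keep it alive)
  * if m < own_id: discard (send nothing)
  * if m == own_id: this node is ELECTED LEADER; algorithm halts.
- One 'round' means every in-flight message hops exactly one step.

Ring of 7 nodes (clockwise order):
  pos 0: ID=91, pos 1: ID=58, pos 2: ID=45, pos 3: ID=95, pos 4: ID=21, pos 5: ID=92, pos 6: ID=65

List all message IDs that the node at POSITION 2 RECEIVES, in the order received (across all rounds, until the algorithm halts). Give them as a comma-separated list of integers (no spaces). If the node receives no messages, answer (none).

Round 1: pos1(id58) recv 91: fwd; pos2(id45) recv 58: fwd; pos3(id95) recv 45: drop; pos4(id21) recv 95: fwd; pos5(id92) recv 21: drop; pos6(id65) recv 92: fwd; pos0(id91) recv 65: drop
Round 2: pos2(id45) recv 91: fwd; pos3(id95) recv 58: drop; pos5(id92) recv 95: fwd; pos0(id91) recv 92: fwd
Round 3: pos3(id95) recv 91: drop; pos6(id65) recv 95: fwd; pos1(id58) recv 92: fwd
Round 4: pos0(id91) recv 95: fwd; pos2(id45) recv 92: fwd
Round 5: pos1(id58) recv 95: fwd; pos3(id95) recv 92: drop
Round 6: pos2(id45) recv 95: fwd
Round 7: pos3(id95) recv 95: ELECTED

Answer: 58,91,92,95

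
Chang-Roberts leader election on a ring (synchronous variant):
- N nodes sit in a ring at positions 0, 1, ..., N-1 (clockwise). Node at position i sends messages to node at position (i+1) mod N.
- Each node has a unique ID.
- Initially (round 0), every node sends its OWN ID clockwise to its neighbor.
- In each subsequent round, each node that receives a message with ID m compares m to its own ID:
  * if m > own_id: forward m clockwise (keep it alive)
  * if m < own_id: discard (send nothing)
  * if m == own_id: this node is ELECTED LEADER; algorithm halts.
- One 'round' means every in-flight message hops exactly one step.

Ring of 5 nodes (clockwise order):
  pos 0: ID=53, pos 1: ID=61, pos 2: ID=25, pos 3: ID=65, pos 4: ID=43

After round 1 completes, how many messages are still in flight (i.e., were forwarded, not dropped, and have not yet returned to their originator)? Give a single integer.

Round 1: pos1(id61) recv 53: drop; pos2(id25) recv 61: fwd; pos3(id65) recv 25: drop; pos4(id43) recv 65: fwd; pos0(id53) recv 43: drop
After round 1: 2 messages still in flight

Answer: 2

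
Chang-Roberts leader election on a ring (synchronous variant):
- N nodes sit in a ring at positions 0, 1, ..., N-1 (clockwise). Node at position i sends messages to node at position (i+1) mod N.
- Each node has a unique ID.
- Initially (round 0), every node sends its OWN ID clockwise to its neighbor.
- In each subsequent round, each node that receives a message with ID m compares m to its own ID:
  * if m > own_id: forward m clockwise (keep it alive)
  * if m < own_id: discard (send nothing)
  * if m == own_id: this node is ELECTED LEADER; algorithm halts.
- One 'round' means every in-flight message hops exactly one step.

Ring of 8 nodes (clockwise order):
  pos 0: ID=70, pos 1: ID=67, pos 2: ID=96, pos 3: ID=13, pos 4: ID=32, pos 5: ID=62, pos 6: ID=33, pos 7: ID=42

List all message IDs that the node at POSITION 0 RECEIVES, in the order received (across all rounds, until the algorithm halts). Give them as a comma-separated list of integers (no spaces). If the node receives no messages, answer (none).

Round 1: pos1(id67) recv 70: fwd; pos2(id96) recv 67: drop; pos3(id13) recv 96: fwd; pos4(id32) recv 13: drop; pos5(id62) recv 32: drop; pos6(id33) recv 62: fwd; pos7(id42) recv 33: drop; pos0(id70) recv 42: drop
Round 2: pos2(id96) recv 70: drop; pos4(id32) recv 96: fwd; pos7(id42) recv 62: fwd
Round 3: pos5(id62) recv 96: fwd; pos0(id70) recv 62: drop
Round 4: pos6(id33) recv 96: fwd
Round 5: pos7(id42) recv 96: fwd
Round 6: pos0(id70) recv 96: fwd
Round 7: pos1(id67) recv 96: fwd
Round 8: pos2(id96) recv 96: ELECTED

Answer: 42,62,96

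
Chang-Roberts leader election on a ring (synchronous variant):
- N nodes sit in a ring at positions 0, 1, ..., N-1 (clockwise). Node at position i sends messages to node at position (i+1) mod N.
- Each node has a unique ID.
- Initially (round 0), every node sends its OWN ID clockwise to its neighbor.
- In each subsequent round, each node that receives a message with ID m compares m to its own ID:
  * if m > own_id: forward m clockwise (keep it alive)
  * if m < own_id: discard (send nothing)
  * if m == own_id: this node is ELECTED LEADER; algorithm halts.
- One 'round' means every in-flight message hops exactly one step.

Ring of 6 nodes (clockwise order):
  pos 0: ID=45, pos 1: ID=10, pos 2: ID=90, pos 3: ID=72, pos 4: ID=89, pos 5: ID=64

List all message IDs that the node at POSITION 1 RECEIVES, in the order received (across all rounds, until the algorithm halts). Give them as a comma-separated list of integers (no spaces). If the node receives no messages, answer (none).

Answer: 45,64,89,90

Derivation:
Round 1: pos1(id10) recv 45: fwd; pos2(id90) recv 10: drop; pos3(id72) recv 90: fwd; pos4(id89) recv 72: drop; pos5(id64) recv 89: fwd; pos0(id45) recv 64: fwd
Round 2: pos2(id90) recv 45: drop; pos4(id89) recv 90: fwd; pos0(id45) recv 89: fwd; pos1(id10) recv 64: fwd
Round 3: pos5(id64) recv 90: fwd; pos1(id10) recv 89: fwd; pos2(id90) recv 64: drop
Round 4: pos0(id45) recv 90: fwd; pos2(id90) recv 89: drop
Round 5: pos1(id10) recv 90: fwd
Round 6: pos2(id90) recv 90: ELECTED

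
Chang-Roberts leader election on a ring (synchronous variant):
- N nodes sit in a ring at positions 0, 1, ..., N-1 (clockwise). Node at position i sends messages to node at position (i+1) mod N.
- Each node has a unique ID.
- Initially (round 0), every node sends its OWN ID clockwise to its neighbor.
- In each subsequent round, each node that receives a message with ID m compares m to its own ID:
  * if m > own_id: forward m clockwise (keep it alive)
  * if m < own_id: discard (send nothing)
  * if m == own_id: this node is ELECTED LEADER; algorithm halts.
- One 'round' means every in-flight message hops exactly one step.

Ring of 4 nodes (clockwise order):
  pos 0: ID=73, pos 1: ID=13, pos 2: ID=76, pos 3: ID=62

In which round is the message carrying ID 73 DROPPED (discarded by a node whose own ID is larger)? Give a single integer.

Round 1: pos1(id13) recv 73: fwd; pos2(id76) recv 13: drop; pos3(id62) recv 76: fwd; pos0(id73) recv 62: drop
Round 2: pos2(id76) recv 73: drop; pos0(id73) recv 76: fwd
Round 3: pos1(id13) recv 76: fwd
Round 4: pos2(id76) recv 76: ELECTED
Message ID 73 originates at pos 0; dropped at pos 2 in round 2

Answer: 2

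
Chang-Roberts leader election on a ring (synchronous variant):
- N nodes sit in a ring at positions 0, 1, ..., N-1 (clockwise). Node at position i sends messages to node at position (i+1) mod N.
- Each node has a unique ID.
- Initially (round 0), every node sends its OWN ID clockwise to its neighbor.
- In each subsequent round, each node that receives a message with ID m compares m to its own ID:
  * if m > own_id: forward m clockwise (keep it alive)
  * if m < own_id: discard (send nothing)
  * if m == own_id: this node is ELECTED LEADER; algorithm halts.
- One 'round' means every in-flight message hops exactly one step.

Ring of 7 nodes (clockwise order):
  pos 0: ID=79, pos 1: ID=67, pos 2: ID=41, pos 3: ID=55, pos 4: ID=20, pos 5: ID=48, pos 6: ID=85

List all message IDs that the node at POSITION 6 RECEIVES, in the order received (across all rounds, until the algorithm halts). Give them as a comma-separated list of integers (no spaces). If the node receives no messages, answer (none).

Round 1: pos1(id67) recv 79: fwd; pos2(id41) recv 67: fwd; pos3(id55) recv 41: drop; pos4(id20) recv 55: fwd; pos5(id48) recv 20: drop; pos6(id85) recv 48: drop; pos0(id79) recv 85: fwd
Round 2: pos2(id41) recv 79: fwd; pos3(id55) recv 67: fwd; pos5(id48) recv 55: fwd; pos1(id67) recv 85: fwd
Round 3: pos3(id55) recv 79: fwd; pos4(id20) recv 67: fwd; pos6(id85) recv 55: drop; pos2(id41) recv 85: fwd
Round 4: pos4(id20) recv 79: fwd; pos5(id48) recv 67: fwd; pos3(id55) recv 85: fwd
Round 5: pos5(id48) recv 79: fwd; pos6(id85) recv 67: drop; pos4(id20) recv 85: fwd
Round 6: pos6(id85) recv 79: drop; pos5(id48) recv 85: fwd
Round 7: pos6(id85) recv 85: ELECTED

Answer: 48,55,67,79,85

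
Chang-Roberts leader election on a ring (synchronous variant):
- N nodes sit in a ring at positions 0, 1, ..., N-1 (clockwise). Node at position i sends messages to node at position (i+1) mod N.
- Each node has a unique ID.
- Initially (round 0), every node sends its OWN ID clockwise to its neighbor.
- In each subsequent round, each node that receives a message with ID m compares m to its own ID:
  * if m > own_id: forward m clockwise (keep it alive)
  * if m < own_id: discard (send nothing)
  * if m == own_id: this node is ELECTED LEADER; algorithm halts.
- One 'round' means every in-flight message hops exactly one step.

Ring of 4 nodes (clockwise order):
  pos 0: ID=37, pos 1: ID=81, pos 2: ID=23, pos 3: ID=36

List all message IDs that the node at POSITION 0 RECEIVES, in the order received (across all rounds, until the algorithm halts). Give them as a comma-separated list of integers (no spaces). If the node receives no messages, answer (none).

Answer: 36,81

Derivation:
Round 1: pos1(id81) recv 37: drop; pos2(id23) recv 81: fwd; pos3(id36) recv 23: drop; pos0(id37) recv 36: drop
Round 2: pos3(id36) recv 81: fwd
Round 3: pos0(id37) recv 81: fwd
Round 4: pos1(id81) recv 81: ELECTED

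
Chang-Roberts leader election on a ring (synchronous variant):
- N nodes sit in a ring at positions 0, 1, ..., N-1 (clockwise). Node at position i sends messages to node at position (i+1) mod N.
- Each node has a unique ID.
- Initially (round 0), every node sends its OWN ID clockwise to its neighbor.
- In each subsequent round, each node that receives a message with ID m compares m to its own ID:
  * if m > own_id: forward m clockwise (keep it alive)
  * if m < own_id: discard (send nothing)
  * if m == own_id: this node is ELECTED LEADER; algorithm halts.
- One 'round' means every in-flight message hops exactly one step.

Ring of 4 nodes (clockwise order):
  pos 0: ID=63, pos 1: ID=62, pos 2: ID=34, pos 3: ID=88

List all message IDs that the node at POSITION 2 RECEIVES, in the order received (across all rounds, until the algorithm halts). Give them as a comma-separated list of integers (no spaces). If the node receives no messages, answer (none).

Answer: 62,63,88

Derivation:
Round 1: pos1(id62) recv 63: fwd; pos2(id34) recv 62: fwd; pos3(id88) recv 34: drop; pos0(id63) recv 88: fwd
Round 2: pos2(id34) recv 63: fwd; pos3(id88) recv 62: drop; pos1(id62) recv 88: fwd
Round 3: pos3(id88) recv 63: drop; pos2(id34) recv 88: fwd
Round 4: pos3(id88) recv 88: ELECTED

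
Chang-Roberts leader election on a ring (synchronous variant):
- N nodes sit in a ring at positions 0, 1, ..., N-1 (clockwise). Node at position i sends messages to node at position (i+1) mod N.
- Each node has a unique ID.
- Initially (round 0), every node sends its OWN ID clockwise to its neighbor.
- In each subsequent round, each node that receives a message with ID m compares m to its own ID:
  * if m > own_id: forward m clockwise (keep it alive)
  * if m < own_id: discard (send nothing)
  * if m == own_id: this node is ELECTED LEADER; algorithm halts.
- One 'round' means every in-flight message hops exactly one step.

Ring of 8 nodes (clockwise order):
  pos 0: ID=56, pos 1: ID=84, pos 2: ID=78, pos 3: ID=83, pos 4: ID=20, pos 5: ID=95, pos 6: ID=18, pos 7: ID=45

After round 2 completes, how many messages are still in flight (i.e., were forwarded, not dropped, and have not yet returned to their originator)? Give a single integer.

Round 1: pos1(id84) recv 56: drop; pos2(id78) recv 84: fwd; pos3(id83) recv 78: drop; pos4(id20) recv 83: fwd; pos5(id95) recv 20: drop; pos6(id18) recv 95: fwd; pos7(id45) recv 18: drop; pos0(id56) recv 45: drop
Round 2: pos3(id83) recv 84: fwd; pos5(id95) recv 83: drop; pos7(id45) recv 95: fwd
After round 2: 2 messages still in flight

Answer: 2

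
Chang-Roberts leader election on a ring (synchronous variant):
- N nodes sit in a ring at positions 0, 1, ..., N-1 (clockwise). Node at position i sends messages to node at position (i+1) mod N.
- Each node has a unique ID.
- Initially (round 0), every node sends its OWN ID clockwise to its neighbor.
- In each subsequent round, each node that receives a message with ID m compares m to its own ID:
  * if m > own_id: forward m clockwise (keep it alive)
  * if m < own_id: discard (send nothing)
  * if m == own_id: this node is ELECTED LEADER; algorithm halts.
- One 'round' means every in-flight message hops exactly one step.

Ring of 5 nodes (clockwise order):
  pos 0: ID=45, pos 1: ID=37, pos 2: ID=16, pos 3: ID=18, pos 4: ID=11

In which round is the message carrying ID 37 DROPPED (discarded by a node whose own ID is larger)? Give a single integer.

Answer: 4

Derivation:
Round 1: pos1(id37) recv 45: fwd; pos2(id16) recv 37: fwd; pos3(id18) recv 16: drop; pos4(id11) recv 18: fwd; pos0(id45) recv 11: drop
Round 2: pos2(id16) recv 45: fwd; pos3(id18) recv 37: fwd; pos0(id45) recv 18: drop
Round 3: pos3(id18) recv 45: fwd; pos4(id11) recv 37: fwd
Round 4: pos4(id11) recv 45: fwd; pos0(id45) recv 37: drop
Round 5: pos0(id45) recv 45: ELECTED
Message ID 37 originates at pos 1; dropped at pos 0 in round 4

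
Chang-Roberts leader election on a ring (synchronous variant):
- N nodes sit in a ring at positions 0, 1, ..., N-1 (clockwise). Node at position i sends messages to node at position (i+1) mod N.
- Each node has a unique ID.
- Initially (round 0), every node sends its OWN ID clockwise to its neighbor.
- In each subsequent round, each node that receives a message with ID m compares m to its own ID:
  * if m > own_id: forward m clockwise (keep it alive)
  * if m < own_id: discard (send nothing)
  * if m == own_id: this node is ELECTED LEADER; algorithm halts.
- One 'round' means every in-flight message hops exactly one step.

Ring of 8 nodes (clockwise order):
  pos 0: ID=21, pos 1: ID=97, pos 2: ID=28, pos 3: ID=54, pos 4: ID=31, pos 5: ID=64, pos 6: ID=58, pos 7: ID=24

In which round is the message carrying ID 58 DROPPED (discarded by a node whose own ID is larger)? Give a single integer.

Answer: 3

Derivation:
Round 1: pos1(id97) recv 21: drop; pos2(id28) recv 97: fwd; pos3(id54) recv 28: drop; pos4(id31) recv 54: fwd; pos5(id64) recv 31: drop; pos6(id58) recv 64: fwd; pos7(id24) recv 58: fwd; pos0(id21) recv 24: fwd
Round 2: pos3(id54) recv 97: fwd; pos5(id64) recv 54: drop; pos7(id24) recv 64: fwd; pos0(id21) recv 58: fwd; pos1(id97) recv 24: drop
Round 3: pos4(id31) recv 97: fwd; pos0(id21) recv 64: fwd; pos1(id97) recv 58: drop
Round 4: pos5(id64) recv 97: fwd; pos1(id97) recv 64: drop
Round 5: pos6(id58) recv 97: fwd
Round 6: pos7(id24) recv 97: fwd
Round 7: pos0(id21) recv 97: fwd
Round 8: pos1(id97) recv 97: ELECTED
Message ID 58 originates at pos 6; dropped at pos 1 in round 3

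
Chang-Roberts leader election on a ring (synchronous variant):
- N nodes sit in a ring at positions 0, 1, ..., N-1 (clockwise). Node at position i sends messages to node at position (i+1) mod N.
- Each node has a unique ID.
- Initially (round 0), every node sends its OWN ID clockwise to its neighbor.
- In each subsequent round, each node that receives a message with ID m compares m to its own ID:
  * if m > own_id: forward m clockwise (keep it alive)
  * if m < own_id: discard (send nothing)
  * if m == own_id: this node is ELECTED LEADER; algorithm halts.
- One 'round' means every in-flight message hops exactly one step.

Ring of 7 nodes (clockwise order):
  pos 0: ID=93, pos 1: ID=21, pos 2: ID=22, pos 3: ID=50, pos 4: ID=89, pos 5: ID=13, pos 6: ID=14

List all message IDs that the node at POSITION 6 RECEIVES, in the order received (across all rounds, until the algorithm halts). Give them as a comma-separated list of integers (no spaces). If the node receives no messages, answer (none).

Answer: 13,89,93

Derivation:
Round 1: pos1(id21) recv 93: fwd; pos2(id22) recv 21: drop; pos3(id50) recv 22: drop; pos4(id89) recv 50: drop; pos5(id13) recv 89: fwd; pos6(id14) recv 13: drop; pos0(id93) recv 14: drop
Round 2: pos2(id22) recv 93: fwd; pos6(id14) recv 89: fwd
Round 3: pos3(id50) recv 93: fwd; pos0(id93) recv 89: drop
Round 4: pos4(id89) recv 93: fwd
Round 5: pos5(id13) recv 93: fwd
Round 6: pos6(id14) recv 93: fwd
Round 7: pos0(id93) recv 93: ELECTED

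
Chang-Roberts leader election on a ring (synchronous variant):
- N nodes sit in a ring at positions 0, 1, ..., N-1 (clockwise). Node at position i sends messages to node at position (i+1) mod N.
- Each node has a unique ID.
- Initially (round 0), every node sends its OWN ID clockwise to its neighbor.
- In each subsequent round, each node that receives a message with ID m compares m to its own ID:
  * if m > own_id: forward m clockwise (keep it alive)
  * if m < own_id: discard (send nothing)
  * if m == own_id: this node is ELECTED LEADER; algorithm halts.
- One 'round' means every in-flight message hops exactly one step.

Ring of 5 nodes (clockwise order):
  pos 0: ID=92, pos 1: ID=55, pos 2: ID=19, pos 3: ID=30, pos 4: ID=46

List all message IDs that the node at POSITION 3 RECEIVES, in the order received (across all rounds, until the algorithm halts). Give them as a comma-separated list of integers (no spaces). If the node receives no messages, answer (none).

Answer: 19,55,92

Derivation:
Round 1: pos1(id55) recv 92: fwd; pos2(id19) recv 55: fwd; pos3(id30) recv 19: drop; pos4(id46) recv 30: drop; pos0(id92) recv 46: drop
Round 2: pos2(id19) recv 92: fwd; pos3(id30) recv 55: fwd
Round 3: pos3(id30) recv 92: fwd; pos4(id46) recv 55: fwd
Round 4: pos4(id46) recv 92: fwd; pos0(id92) recv 55: drop
Round 5: pos0(id92) recv 92: ELECTED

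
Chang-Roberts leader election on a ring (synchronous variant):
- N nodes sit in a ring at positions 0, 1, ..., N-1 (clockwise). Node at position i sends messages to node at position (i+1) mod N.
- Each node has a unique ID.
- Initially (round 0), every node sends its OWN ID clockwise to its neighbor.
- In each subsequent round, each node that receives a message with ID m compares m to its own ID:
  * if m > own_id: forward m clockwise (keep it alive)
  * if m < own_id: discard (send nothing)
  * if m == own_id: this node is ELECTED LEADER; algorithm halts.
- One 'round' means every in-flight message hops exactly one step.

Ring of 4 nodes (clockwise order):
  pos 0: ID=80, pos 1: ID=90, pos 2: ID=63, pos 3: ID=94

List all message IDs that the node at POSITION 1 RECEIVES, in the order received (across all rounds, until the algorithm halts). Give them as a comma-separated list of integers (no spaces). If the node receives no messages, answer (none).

Round 1: pos1(id90) recv 80: drop; pos2(id63) recv 90: fwd; pos3(id94) recv 63: drop; pos0(id80) recv 94: fwd
Round 2: pos3(id94) recv 90: drop; pos1(id90) recv 94: fwd
Round 3: pos2(id63) recv 94: fwd
Round 4: pos3(id94) recv 94: ELECTED

Answer: 80,94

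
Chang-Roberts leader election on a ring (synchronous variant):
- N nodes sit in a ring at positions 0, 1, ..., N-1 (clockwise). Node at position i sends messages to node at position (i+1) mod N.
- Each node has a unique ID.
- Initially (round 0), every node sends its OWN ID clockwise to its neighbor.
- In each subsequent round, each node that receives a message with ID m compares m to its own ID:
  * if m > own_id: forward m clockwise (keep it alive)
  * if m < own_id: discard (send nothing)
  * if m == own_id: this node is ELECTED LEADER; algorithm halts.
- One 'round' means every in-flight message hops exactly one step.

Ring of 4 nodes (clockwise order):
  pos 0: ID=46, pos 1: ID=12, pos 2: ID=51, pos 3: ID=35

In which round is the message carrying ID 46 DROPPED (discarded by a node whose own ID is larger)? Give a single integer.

Answer: 2

Derivation:
Round 1: pos1(id12) recv 46: fwd; pos2(id51) recv 12: drop; pos3(id35) recv 51: fwd; pos0(id46) recv 35: drop
Round 2: pos2(id51) recv 46: drop; pos0(id46) recv 51: fwd
Round 3: pos1(id12) recv 51: fwd
Round 4: pos2(id51) recv 51: ELECTED
Message ID 46 originates at pos 0; dropped at pos 2 in round 2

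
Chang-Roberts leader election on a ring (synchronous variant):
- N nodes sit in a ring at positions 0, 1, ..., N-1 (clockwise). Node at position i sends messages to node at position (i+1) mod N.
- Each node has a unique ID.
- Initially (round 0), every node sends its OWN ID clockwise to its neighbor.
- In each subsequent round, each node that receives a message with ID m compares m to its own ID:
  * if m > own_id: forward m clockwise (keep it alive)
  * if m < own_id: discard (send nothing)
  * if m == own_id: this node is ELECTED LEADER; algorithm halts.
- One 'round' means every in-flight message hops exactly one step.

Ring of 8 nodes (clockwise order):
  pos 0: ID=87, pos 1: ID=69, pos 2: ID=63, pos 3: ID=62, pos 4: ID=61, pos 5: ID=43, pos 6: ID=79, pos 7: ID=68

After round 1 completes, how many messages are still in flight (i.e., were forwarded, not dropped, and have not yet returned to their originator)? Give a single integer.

Answer: 6

Derivation:
Round 1: pos1(id69) recv 87: fwd; pos2(id63) recv 69: fwd; pos3(id62) recv 63: fwd; pos4(id61) recv 62: fwd; pos5(id43) recv 61: fwd; pos6(id79) recv 43: drop; pos7(id68) recv 79: fwd; pos0(id87) recv 68: drop
After round 1: 6 messages still in flight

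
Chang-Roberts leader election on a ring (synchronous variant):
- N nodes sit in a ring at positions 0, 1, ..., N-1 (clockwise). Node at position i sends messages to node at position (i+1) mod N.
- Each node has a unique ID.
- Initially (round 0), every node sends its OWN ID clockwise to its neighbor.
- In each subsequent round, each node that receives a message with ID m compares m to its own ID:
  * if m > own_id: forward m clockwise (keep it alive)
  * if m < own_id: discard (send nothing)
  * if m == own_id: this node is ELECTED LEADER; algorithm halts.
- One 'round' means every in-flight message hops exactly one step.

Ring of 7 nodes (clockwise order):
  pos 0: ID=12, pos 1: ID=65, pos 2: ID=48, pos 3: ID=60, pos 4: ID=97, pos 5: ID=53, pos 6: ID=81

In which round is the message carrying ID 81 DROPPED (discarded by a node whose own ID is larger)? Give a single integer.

Answer: 5

Derivation:
Round 1: pos1(id65) recv 12: drop; pos2(id48) recv 65: fwd; pos3(id60) recv 48: drop; pos4(id97) recv 60: drop; pos5(id53) recv 97: fwd; pos6(id81) recv 53: drop; pos0(id12) recv 81: fwd
Round 2: pos3(id60) recv 65: fwd; pos6(id81) recv 97: fwd; pos1(id65) recv 81: fwd
Round 3: pos4(id97) recv 65: drop; pos0(id12) recv 97: fwd; pos2(id48) recv 81: fwd
Round 4: pos1(id65) recv 97: fwd; pos3(id60) recv 81: fwd
Round 5: pos2(id48) recv 97: fwd; pos4(id97) recv 81: drop
Round 6: pos3(id60) recv 97: fwd
Round 7: pos4(id97) recv 97: ELECTED
Message ID 81 originates at pos 6; dropped at pos 4 in round 5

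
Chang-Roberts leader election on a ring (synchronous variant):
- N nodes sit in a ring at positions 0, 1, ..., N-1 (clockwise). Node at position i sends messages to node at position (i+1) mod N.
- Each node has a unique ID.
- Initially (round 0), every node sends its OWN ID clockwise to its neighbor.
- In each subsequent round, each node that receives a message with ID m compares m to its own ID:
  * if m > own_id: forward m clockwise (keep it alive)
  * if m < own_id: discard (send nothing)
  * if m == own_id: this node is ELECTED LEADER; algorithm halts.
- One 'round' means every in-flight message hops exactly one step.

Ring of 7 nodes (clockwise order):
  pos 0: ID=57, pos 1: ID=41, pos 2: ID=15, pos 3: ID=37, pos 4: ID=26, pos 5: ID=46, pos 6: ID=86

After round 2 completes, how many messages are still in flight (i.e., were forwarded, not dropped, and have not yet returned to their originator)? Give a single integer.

Answer: 3

Derivation:
Round 1: pos1(id41) recv 57: fwd; pos2(id15) recv 41: fwd; pos3(id37) recv 15: drop; pos4(id26) recv 37: fwd; pos5(id46) recv 26: drop; pos6(id86) recv 46: drop; pos0(id57) recv 86: fwd
Round 2: pos2(id15) recv 57: fwd; pos3(id37) recv 41: fwd; pos5(id46) recv 37: drop; pos1(id41) recv 86: fwd
After round 2: 3 messages still in flight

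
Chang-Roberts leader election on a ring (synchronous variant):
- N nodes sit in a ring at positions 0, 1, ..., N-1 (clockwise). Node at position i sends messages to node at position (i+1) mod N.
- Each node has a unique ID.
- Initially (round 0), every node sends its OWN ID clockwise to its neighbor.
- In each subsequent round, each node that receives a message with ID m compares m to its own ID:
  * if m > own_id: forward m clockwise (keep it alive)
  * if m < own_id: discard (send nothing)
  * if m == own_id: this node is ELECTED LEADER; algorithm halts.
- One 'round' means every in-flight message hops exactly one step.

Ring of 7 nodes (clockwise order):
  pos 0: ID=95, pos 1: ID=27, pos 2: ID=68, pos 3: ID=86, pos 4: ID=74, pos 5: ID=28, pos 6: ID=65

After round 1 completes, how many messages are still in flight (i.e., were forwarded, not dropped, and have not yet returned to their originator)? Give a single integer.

Round 1: pos1(id27) recv 95: fwd; pos2(id68) recv 27: drop; pos3(id86) recv 68: drop; pos4(id74) recv 86: fwd; pos5(id28) recv 74: fwd; pos6(id65) recv 28: drop; pos0(id95) recv 65: drop
After round 1: 3 messages still in flight

Answer: 3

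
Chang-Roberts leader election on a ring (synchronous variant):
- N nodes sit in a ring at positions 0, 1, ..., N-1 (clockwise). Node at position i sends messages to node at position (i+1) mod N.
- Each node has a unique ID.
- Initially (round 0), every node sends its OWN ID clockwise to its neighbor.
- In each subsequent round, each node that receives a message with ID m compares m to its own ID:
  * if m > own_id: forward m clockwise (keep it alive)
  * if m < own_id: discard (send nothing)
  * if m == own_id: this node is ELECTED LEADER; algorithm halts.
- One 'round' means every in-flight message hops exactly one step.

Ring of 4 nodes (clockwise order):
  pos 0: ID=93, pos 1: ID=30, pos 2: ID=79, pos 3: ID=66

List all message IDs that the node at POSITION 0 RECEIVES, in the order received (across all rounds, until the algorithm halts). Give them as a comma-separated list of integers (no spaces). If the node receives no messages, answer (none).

Round 1: pos1(id30) recv 93: fwd; pos2(id79) recv 30: drop; pos3(id66) recv 79: fwd; pos0(id93) recv 66: drop
Round 2: pos2(id79) recv 93: fwd; pos0(id93) recv 79: drop
Round 3: pos3(id66) recv 93: fwd
Round 4: pos0(id93) recv 93: ELECTED

Answer: 66,79,93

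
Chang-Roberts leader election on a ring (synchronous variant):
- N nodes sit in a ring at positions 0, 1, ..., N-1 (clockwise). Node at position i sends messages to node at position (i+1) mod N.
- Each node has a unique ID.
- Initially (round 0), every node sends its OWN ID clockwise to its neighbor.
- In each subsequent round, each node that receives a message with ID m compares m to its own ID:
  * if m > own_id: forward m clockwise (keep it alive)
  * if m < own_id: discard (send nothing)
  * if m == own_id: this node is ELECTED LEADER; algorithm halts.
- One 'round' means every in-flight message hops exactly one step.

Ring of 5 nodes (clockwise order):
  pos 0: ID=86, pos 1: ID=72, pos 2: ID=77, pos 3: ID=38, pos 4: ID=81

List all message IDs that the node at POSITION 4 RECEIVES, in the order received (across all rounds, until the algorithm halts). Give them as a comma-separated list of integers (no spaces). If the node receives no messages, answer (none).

Answer: 38,77,86

Derivation:
Round 1: pos1(id72) recv 86: fwd; pos2(id77) recv 72: drop; pos3(id38) recv 77: fwd; pos4(id81) recv 38: drop; pos0(id86) recv 81: drop
Round 2: pos2(id77) recv 86: fwd; pos4(id81) recv 77: drop
Round 3: pos3(id38) recv 86: fwd
Round 4: pos4(id81) recv 86: fwd
Round 5: pos0(id86) recv 86: ELECTED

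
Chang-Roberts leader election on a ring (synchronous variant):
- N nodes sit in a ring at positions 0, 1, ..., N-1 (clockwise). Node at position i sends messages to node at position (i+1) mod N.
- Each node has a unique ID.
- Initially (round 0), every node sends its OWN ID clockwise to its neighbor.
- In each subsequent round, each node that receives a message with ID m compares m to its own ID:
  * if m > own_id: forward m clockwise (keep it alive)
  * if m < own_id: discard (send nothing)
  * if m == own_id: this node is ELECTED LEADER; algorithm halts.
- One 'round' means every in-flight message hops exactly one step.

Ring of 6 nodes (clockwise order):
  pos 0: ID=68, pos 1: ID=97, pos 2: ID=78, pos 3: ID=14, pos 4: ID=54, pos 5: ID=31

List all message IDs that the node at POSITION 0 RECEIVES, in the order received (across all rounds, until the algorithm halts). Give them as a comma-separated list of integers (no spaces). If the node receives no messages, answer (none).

Round 1: pos1(id97) recv 68: drop; pos2(id78) recv 97: fwd; pos3(id14) recv 78: fwd; pos4(id54) recv 14: drop; pos5(id31) recv 54: fwd; pos0(id68) recv 31: drop
Round 2: pos3(id14) recv 97: fwd; pos4(id54) recv 78: fwd; pos0(id68) recv 54: drop
Round 3: pos4(id54) recv 97: fwd; pos5(id31) recv 78: fwd
Round 4: pos5(id31) recv 97: fwd; pos0(id68) recv 78: fwd
Round 5: pos0(id68) recv 97: fwd; pos1(id97) recv 78: drop
Round 6: pos1(id97) recv 97: ELECTED

Answer: 31,54,78,97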